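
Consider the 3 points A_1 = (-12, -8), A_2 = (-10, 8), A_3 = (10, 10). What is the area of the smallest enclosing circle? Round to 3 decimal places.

Side lengths²: A_1A_2² = 260, A_1A_3² = 808, A_2A_3² = 404.
Since A_1A_3² = 808 ≥ 404 + 260 = 664, the angle opposite A_1A_3 is not acute, so the smallest enclosing circle has A_1A_3 as diameter.
Centre = midpoint of A_1A_3 = (-1, 1), r² = 808/4 = 202.
Area = π·r² = π·202 ≈ 634.602.

634.602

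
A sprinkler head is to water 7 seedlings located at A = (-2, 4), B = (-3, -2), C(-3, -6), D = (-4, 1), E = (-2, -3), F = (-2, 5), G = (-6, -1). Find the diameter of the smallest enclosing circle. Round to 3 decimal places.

A smallest enclosing disk is always determined by at most three of the input points on its boundary.
The farthest pair is C–F with squared distance 122. The circle on this segment as diameter has centre (-2.5, -0.5) and r² = 122/4 = 30.5.
Check A: distance² to centre = 20.5 ≤ 30.5, so it lies inside.
All remaining points lie in this disk, and no smaller disk contains both endpoints, so this is the minimum enclosing circle.
Diameter = 2r = 2√(30.5) ≈ 11.045.

11.045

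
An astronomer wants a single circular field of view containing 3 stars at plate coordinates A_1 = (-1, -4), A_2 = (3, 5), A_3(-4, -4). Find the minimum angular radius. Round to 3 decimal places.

Side lengths²: A_1A_2² = 97, A_1A_3² = 9, A_2A_3² = 130.
Since A_2A_3² = 130 ≥ 97 + 9 = 106, the angle opposite A_2A_3 is not acute, so the smallest enclosing circle has A_2A_3 as diameter.
Centre = midpoint of A_2A_3 = (-0.5, 0.5), r² = 130/4 = 32.5.
r = √(32.5) ≈ 5.701.

5.701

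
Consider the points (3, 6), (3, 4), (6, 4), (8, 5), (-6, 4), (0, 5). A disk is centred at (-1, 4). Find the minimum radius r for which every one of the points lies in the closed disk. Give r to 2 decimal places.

The required radius is the distance from (-1, 4) to the farthest point.
Squared distances: 20, 16, 49, 82, 25, 2.
Maximum is 82, attained at (8, 5).
r = √82 ≈ 9.06.

9.06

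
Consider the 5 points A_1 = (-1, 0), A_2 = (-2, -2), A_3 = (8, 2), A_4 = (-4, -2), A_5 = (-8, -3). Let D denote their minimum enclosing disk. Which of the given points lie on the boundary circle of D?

The minimum enclosing circle of a finite set is fixed by two of the points (as a diameter) or three (as a circumcircle).
The farthest pair is A_3–A_5 with squared distance 281. The circle on this segment as diameter has centre (0, -0.5) and r² = 281/4 = 70.25.
Check A_1: distance² to centre = 1.25 ≤ 70.25, so it lies inside.
All remaining points lie in this disk, and no smaller disk contains both endpoints, so this is the minimum enclosing circle.
The points at distance exactly r from the centre are A_3, A_5 — 2 points.

A_3, A_5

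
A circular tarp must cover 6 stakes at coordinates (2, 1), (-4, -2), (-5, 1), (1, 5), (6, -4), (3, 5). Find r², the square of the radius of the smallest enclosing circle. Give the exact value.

1825/49

The minimum enclosing circle of a finite set is fixed by two of the points (as a diameter) or three (as a circumcircle).
The minimum enclosing circle is determined by three boundary points: (-5, 1), (6, -4), (3, 5).
Their circumcentre is (6/7, -5/7) with r² = 1825/49.
The farthest remaining point (1, 5) is at distance² 1601/49 ≤ 1825/49.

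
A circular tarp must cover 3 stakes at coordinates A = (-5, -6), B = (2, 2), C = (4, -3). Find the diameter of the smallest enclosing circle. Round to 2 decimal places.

Side lengths²: AB² = 113, AC² = 90, BC² = 29.
Since AB² = 113 < 90 + 29 = 119, the triangle is acute, so the smallest enclosing circle is the circumcircle.
Circumcentre = (-43/34, -75/34), r² = 16385/578.
Diameter = 2r = 2√(16385/578) ≈ 10.65.

10.65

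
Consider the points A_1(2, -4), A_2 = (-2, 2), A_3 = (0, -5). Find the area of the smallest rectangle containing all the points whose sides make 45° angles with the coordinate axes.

In coordinates u = x + y, v = x − y the rectangle is axis-aligned; the map (x,y)→(u,v) scales areas by 2.
u-values: -2, 0, -5; range = 0 − (-5) = 5.
v-values: 6, -4, 5; range = 6 − (-4) = 10.
Area = (5 × 10) / 2 = 25.

25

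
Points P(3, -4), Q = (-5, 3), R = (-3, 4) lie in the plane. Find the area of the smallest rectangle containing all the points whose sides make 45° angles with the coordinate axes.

22.5

In coordinates u = x + y, v = x − y the rectangle is axis-aligned; the map (x,y)→(u,v) scales areas by 2.
u-values: -1, -2, 1; range = 1 − (-2) = 3.
v-values: 7, -8, -7; range = 7 − (-8) = 15.
Area = (3 × 15) / 2 = 22.5.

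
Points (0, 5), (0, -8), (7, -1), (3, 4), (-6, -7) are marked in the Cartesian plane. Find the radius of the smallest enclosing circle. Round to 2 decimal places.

By Welzl's lemma the MEC is supported by two points (diametrically opposite) or three points (on a circumcircle).
The minimum enclosing circle is determined by three boundary points: (0, 5), (7, -1), (-6, -7).
Their circumcentre is (-0.25, -2.375) with r² = 54.453125.
The farthest remaining point (3, 4) is at distance² 51.203125 ≤ 54.453125.
r = √(54.453125) ≈ 7.38.

7.38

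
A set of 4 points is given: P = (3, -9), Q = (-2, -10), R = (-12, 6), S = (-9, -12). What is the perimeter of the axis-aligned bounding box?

Width = max x − min x = 3 − (-12) = 15.
Height = max y − min y = 6 − (-12) = 18.
Perimeter = 2(15 + 18) = 66.

66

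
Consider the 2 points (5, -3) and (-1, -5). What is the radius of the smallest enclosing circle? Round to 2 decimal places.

3.16

The smallest circle enclosing two points has them as diameter endpoints.
Centre = midpoint = (2, -4); r² = |(5, -3)−(-1, -5)|²/4 = 40/4 = 10.
r = √10 ≈ 3.16.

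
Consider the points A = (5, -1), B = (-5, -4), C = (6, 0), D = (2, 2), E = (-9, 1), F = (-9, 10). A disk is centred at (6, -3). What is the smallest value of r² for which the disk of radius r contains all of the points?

394

The required radius is the distance from (6, -3) to the farthest point.
Squared distances: 5, 122, 9, 41, 241, 394.
Maximum is 394, attained at F.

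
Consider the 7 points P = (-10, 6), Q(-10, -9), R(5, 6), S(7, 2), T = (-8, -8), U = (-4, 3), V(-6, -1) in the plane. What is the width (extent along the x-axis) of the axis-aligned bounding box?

17

max x = 7, min x = -10, so width = 17.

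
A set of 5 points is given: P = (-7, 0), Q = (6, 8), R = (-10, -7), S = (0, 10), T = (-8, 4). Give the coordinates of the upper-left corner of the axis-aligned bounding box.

x-range [-10, 6], y-range [-7, 10].
The upper-left corner is (-10, 10).

(-10, 10)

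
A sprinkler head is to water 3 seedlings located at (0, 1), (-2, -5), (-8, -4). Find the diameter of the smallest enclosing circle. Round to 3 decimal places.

Call the three points A, B, C in the order given.
Side lengths²: AB² = 40, AC² = 89, BC² = 37.
Since AC² = 89 ≥ 40 + 37 = 77, the angle opposite AC is not acute, so the smallest enclosing circle has AC as diameter.
Centre = midpoint of AC = (-4, -1.5), r² = 89/4 = 22.25.
Diameter = 2r = 2√(22.25) ≈ 9.434.

9.434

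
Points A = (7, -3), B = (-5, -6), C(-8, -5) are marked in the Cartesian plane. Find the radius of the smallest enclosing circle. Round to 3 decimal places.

Side lengths²: AB² = 153, AC² = 229, BC² = 10.
Since AC² = 229 ≥ 153 + 10 = 163, the angle opposite AC is not acute, so the smallest enclosing circle has AC as diameter.
Centre = midpoint of AC = (-0.5, -4), r² = 229/4 = 57.25.
r = √(57.25) ≈ 7.566.

7.566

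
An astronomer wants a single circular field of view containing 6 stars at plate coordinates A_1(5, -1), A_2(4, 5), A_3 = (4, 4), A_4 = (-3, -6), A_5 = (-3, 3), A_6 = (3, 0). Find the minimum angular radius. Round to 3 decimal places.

By Welzl's lemma the MEC is supported by two points (diametrically opposite) or three points (on a circumcircle).
The farthest pair is A_2–A_4 with squared distance 170. The circle on this segment as diameter has centre (0.5, -0.5) and r² = 170/4 = 42.5.
Check A_1: distance² to centre = 20.5 ≤ 42.5, so it lies inside.
All remaining points lie in this disk, and no smaller disk contains both endpoints, so this is the minimum enclosing circle.
r = √(42.5) ≈ 6.519.

6.519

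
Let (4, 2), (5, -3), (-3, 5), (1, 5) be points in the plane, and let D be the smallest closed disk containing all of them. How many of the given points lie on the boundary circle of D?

The minimum enclosing circle of a finite set is fixed by two of the points (as a diameter) or three (as a circumcircle).
The farthest pair is (5, -3)–(-3, 5) with squared distance 128. The circle on this segment as diameter has centre (1, 1) and r² = 128/4 = 32.
Check (4, 2): distance² to centre = 10 ≤ 32, so it lies inside.
All remaining points lie in this disk, and no smaller disk contains both endpoints, so this is the minimum enclosing circle.
The points at distance exactly r from the centre are (5, -3), (-3, 5) — 2 points.

2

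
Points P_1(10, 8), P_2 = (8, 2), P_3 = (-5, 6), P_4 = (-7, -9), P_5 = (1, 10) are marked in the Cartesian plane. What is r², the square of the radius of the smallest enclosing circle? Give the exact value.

144.5

The farthest pair is P_1–P_4 with squared distance 578. The circle on this segment as diameter has centre (1.5, -0.5) and r² = 578/4 = 144.5.
Check P_2: distance² to centre = 48.5 ≤ 144.5, so it lies inside.
All remaining points lie in this disk, and no smaller disk contains both endpoints, so this is the minimum enclosing circle.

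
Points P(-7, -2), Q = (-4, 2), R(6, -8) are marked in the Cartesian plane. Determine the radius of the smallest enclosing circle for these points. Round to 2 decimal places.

Side lengths²: PQ² = 25, PR² = 205, QR² = 200.
Since PR² = 205 < 200 + 25 = 225, the triangle is acute, so the smallest enclosing circle is the circumcircle.
Circumcentre = (-1/14, -57/14), r² = 5125/98.
r = √(5125/98) ≈ 7.23.

7.23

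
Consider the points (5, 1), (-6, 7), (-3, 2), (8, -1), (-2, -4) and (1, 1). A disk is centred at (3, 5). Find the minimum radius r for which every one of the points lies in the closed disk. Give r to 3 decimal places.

10.296

The required radius is the distance from (3, 5) to the farthest point.
Squared distances: 20, 85, 45, 61, 106, 20.
Maximum is 106, attained at (-2, -4).
r = √106 ≈ 10.296.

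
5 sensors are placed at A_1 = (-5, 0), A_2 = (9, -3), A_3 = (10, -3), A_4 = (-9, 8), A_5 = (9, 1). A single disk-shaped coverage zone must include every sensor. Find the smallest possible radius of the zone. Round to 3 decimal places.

By Welzl's lemma the MEC is supported by two points (diametrically opposite) or three points (on a circumcircle).
The farthest pair is A_3–A_4 with squared distance 482. The circle on this segment as diameter has centre (0.5, 2.5) and r² = 482/4 = 120.5.
Check A_1: distance² to centre = 36.5 ≤ 120.5, so it lies inside.
All remaining points lie in this disk, and no smaller disk contains both endpoints, so this is the minimum enclosing circle.
r = √(120.5) ≈ 10.977.

10.977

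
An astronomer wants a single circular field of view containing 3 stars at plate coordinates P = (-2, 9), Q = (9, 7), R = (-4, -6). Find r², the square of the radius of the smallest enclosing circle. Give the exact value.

Side lengths²: PQ² = 125, PR² = 229, QR² = 338.
Since QR² = 338 < 229 + 125 = 354, the triangle is acute, so the smallest enclosing circle is the circumcircle.
Circumcentre = (57/26, 21/26), r² = 28625/338.

28625/338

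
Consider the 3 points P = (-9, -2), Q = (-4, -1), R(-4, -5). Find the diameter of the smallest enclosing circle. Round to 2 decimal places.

5.95

Side lengths²: PQ² = 26, PR² = 34, QR² = 16.
Since PR² = 34 < 26 + 16 = 42, the triangle is acute, so the smallest enclosing circle is the circumcircle.
Circumcentre = (-6.2, -3), r² = 8.84.
Diameter = 2r = 2√(8.84) ≈ 5.95.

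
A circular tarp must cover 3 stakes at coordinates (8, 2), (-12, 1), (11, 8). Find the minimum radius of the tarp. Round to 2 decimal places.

Call the three points A, B, C in the order given.
Side lengths²: AB² = 401, AC² = 45, BC² = 578.
Since BC² = 578 ≥ 401 + 45 = 446, the angle opposite BC is not acute, so the smallest enclosing circle has BC as diameter.
Centre = midpoint of BC = (-0.5, 4.5), r² = 578/4 = 144.5.
r = √(144.5) ≈ 12.02.

12.02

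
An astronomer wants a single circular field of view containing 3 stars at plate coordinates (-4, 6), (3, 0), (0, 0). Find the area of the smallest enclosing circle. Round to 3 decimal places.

66.759

Call the three points A, B, C in the order given.
Side lengths²: AB² = 85, AC² = 52, BC² = 9.
Since AB² = 85 ≥ 52 + 9 = 61, the angle opposite AB is not acute, so the smallest enclosing circle has AB as diameter.
Centre = midpoint of AB = (-0.5, 3), r² = 85/4 = 21.25.
Area = π·r² = π·21.25 ≈ 66.759.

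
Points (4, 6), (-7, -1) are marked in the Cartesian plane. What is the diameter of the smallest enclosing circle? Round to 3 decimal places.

The smallest circle enclosing two points has them as diameter endpoints.
Centre = midpoint = (-1.5, 2.5); r² = |(4, 6)−(-7, -1)|²/4 = 170/4 = 42.5.
Diameter = 2r = 2√(42.5) ≈ 13.038.

13.038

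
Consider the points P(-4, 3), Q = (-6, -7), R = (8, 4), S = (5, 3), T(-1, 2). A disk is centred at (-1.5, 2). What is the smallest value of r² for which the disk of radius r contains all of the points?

The required radius is the distance from (-1.5, 2) to the farthest point.
Squared distances: 7.25, 101.25, 94.25, 43.25, 0.25.
Maximum is 101.25, attained at Q.

101.25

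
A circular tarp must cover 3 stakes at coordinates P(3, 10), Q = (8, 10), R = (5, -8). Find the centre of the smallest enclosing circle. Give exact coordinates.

(5.5, 7/6)

Side lengths²: PQ² = 25, PR² = 328, QR² = 333.
Since QR² = 333 < 328 + 25 = 353, the triangle is acute, so the smallest enclosing circle is the circumcircle.
Circumcentre = (5.5, 7/6), r² = 1517/18.
Centre = (5.5, 7/6).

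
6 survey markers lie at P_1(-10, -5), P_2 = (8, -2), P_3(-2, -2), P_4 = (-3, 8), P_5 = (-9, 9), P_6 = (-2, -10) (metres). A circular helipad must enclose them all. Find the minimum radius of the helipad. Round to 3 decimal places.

The minimum enclosing circle is determined by three boundary points: P_2, P_5, P_6.
Their circumcentre is (-7/3, 2/3) with r² = 1025/9.
The farthest remaining point P_1 is at distance² 818/9 ≤ 1025/9.
r = √(1025/9) ≈ 10.672.

10.672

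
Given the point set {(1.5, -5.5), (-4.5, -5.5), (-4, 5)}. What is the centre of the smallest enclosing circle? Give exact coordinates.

Call the three points A, B, C in the order given.
Side lengths²: AB² = 36, AC² = 140.5, BC² = 110.5.
Since AC² = 140.5 < 110.5 + 36 = 146.5, the triangle is acute, so the smallest enclosing circle is the circumcircle.
Circumcentre = (-1.5, -8/21), r² = 62101/1764.
Centre = (-1.5, -8/21).

(-1.5, -8/21)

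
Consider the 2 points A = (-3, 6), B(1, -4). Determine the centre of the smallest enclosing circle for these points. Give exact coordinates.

The smallest circle enclosing two points has them as diameter endpoints.
Centre = midpoint = (-1, 1); r² = |AB|²/4 = 116/4 = 29.
Centre = (-1, 1).

(-1, 1)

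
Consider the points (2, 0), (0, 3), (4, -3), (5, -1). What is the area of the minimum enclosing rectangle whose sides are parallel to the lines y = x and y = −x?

In coordinates u = x + y, v = x − y the rectangle is axis-aligned; the map (x,y)→(u,v) scales areas by 2.
u-values: 2, 3, 1, 4; range = 4 − 1 = 3.
v-values: 2, -3, 7, 6; range = 7 − (-3) = 10.
Area = (3 × 10) / 2 = 15.

15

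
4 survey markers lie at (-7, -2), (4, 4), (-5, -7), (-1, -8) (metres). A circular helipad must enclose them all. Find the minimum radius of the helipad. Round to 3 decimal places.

The farthest pair is (4, 4)–(-5, -7) with squared distance 202. The circle on this segment as diameter has centre (-0.5, -1.5) and r² = 202/4 = 50.5.
Check (-7, -2): distance² to centre = 42.5 ≤ 50.5, so it lies inside.
All remaining points lie in this disk, and no smaller disk contains both endpoints, so this is the minimum enclosing circle.
r = √(50.5) ≈ 7.106.

7.106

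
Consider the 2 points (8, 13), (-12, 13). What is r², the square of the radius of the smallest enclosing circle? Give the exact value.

100

The smallest circle enclosing two points has them as diameter endpoints.
Centre = midpoint = (-2, 13); r² = |(8, 13)−(-12, 13)|²/4 = 400/4 = 100.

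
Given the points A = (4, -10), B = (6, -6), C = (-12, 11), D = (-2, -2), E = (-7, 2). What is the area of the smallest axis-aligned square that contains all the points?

441

The bounding box has width 18 and height 21.
An axis-aligned square enclosing the set must have side ≥ max(width, height).
So the minimum side is max(18, 21) = 21.
Area = 21² = 441.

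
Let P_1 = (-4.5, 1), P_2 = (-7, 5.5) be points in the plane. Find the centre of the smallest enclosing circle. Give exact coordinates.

(-5.75, 3.25)

The smallest circle enclosing two points has them as diameter endpoints.
Centre = midpoint = (-5.75, 3.25); r² = |P_1P_2|²/4 = 26.5/4 = 6.625.
Centre = (-5.75, 3.25).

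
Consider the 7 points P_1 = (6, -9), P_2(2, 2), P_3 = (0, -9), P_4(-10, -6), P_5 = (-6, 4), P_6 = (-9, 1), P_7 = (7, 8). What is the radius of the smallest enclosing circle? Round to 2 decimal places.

By Welzl's lemma the MEC is supported by two points (diametrically opposite) or three points (on a circumcircle).
The minimum enclosing circle is determined by three boundary points: P_1, P_4, P_7.
Their circumcentre is (-67/110, -9/110) with r² = 149089/1210.
The farthest remaining point P_3 is at distance² 19337/242 ≤ 149089/1210.
r = √(149089/1210) ≈ 11.10.

11.10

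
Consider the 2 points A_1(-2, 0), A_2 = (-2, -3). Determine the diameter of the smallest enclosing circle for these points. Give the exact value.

The smallest circle enclosing two points has them as diameter endpoints.
Centre = midpoint = (-2, -1.5); r² = |A_1A_2|²/4 = 9/4 = 2.25.
Diameter = 2r = 2√(2.25) = 3.

3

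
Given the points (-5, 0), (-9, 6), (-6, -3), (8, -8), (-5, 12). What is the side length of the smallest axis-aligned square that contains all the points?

20

The bounding box has width 17 and height 20.
An axis-aligned square enclosing the set must have side ≥ max(width, height).
So the minimum side is max(17, 20) = 20.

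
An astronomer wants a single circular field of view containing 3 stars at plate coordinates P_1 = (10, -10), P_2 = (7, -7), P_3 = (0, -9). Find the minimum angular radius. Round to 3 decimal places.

5.025

Side lengths²: P_1P_2² = 18, P_1P_3² = 101, P_2P_3² = 53.
Since P_1P_3² = 101 ≥ 53 + 18 = 71, the angle opposite P_1P_3 is not acute, so the smallest enclosing circle has P_1P_3 as diameter.
Centre = midpoint of P_1P_3 = (5, -9.5), r² = 101/4 = 25.25.
r = √(25.25) ≈ 5.025.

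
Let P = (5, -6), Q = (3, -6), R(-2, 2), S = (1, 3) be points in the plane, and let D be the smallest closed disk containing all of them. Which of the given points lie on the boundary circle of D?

The farthest pair is P–R with squared distance 113. The circle on this segment as diameter has centre (1.5, -2) and r² = 113/4 = 28.25.
Check Q: distance² to centre = 18.25 ≤ 28.25, so it lies inside.
All remaining points lie in this disk, and no smaller disk contains both endpoints, so this is the minimum enclosing circle.
The points at distance exactly r from the centre are P, R — 2 points.

P, R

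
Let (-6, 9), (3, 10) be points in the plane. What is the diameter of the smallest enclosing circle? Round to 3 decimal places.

The smallest circle enclosing two points has them as diameter endpoints.
Centre = midpoint = (-1.5, 9.5); r² = |(-6, 9)−(3, 10)|²/4 = 82/4 = 20.5.
Diameter = 2r = 2√(20.5) ≈ 9.055.

9.055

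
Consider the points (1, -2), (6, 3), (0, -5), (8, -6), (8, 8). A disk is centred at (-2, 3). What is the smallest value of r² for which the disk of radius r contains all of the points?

The required radius is the distance from (-2, 3) to the farthest point.
Squared distances: 34, 64, 68, 181, 125.
Maximum is 181, attained at (8, -6).

181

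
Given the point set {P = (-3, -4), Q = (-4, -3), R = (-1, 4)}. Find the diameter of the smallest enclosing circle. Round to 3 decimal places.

Side lengths²: PQ² = 2, PR² = 68, QR² = 58.
Since PR² = 68 ≥ 58 + 2 = 60, the angle opposite PR is not acute, so the smallest enclosing circle has PR as diameter.
Centre = midpoint of PR = (-2, 0), r² = 68/4 = 17.
Diameter = 2r = 2√17 ≈ 8.246.

8.246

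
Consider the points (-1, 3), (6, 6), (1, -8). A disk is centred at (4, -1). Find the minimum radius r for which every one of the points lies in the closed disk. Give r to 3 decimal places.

The required radius is the distance from (4, -1) to the farthest point.
Squared distances: 41, 53, 58.
Maximum is 58, attained at (1, -8).
r = √58 ≈ 7.616.

7.616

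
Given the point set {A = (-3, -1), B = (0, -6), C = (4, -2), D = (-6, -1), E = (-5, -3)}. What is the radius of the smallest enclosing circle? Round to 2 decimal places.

5.02

The minimum enclosing circle of a finite set is fixed by two of the points (as a diameter) or three (as a circumcircle).
The farthest pair is C–D with squared distance 101. The circle on this segment as diameter has centre (-1, -1.5) and r² = 101/4 = 25.25.
Check A: distance² to centre = 4.25 ≤ 25.25, so it lies inside.
All remaining points lie in this disk, and no smaller disk contains both endpoints, so this is the minimum enclosing circle.
r = √(25.25) ≈ 5.02.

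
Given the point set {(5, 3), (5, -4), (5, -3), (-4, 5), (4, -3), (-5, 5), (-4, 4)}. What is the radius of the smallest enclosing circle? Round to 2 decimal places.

6.73

A smallest enclosing disk is always determined by at most three of the input points on its boundary.
The farthest pair is (5, -4)–(-5, 5) with squared distance 181. The circle on this segment as diameter has centre (0, 0.5) and r² = 181/4 = 45.25.
Check (5, 3): distance² to centre = 31.25 ≤ 45.25, so it lies inside.
All remaining points lie in this disk, and no smaller disk contains both endpoints, so this is the minimum enclosing circle.
r = √(45.25) ≈ 6.73.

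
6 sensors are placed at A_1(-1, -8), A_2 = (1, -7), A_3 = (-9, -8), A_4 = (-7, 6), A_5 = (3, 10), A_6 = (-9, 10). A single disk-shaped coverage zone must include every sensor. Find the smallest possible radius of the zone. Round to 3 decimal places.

The farthest pair is A_3–A_5 with squared distance 468. The circle on this segment as diameter has centre (-3, 1) and r² = 468/4 = 117.
Check A_1: distance² to centre = 85 ≤ 117, so it lies inside.
All remaining points lie in this disk, and no smaller disk contains both endpoints, so this is the minimum enclosing circle.
r = √117 ≈ 10.817.

10.817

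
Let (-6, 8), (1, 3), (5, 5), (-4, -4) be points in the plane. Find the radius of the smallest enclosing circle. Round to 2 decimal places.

7.01

The minimum enclosing circle of a finite set is fixed by two of the points (as a diameter) or three (as a circumcircle).
The minimum enclosing circle is determined by three boundary points: (-6, 8), (5, 5), (-4, -4).
Their circumcentre is (-11/7, 18/7) with r² = 2405/49.
The farthest remaining point (1, 3) is at distance² 333/49 ≤ 2405/49.
r = √(2405/49) ≈ 7.01.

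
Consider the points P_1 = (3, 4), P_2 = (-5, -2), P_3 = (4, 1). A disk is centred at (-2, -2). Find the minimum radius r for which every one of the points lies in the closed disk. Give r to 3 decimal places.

7.810

The required radius is the distance from (-2, -2) to the farthest point.
Squared distances: 61, 9, 45.
Maximum is 61, attained at P_1.
r = √61 ≈ 7.810.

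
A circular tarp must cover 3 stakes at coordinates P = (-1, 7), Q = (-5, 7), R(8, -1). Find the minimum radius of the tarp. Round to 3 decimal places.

Side lengths²: PQ² = 16, PR² = 145, QR² = 233.
Since QR² = 233 ≥ 145 + 16 = 161, the angle opposite QR is not acute, so the smallest enclosing circle has QR as diameter.
Centre = midpoint of QR = (1.5, 3), r² = 233/4 = 58.25.
r = √(58.25) ≈ 7.632.

7.632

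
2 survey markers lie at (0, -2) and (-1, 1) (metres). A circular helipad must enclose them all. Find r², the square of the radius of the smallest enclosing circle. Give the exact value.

2.5

The smallest circle enclosing two points has them as diameter endpoints.
Centre = midpoint = (-0.5, -0.5); r² = |(0, -2)−(-1, 1)|²/4 = 10/4 = 2.5.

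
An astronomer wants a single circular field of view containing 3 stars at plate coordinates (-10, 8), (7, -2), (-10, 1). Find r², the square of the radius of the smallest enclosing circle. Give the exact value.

97.25

Call the three points A, B, C in the order given.
Side lengths²: AB² = 389, AC² = 49, BC² = 298.
Since AB² = 389 ≥ 298 + 49 = 347, the angle opposite AB is not acute, so the smallest enclosing circle has AB as diameter.
Centre = midpoint of AB = (-1.5, 3), r² = 389/4 = 97.25.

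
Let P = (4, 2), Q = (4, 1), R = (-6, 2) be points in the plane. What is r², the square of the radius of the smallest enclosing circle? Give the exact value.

Side lengths²: PQ² = 1, PR² = 100, QR² = 101.
Since QR² = 101 ≥ 100 + 1 = 101, the angle opposite QR is not acute, so the smallest enclosing circle has QR as diameter.
Centre = midpoint of QR = (-1, 1.5), r² = 101/4 = 25.25.

25.25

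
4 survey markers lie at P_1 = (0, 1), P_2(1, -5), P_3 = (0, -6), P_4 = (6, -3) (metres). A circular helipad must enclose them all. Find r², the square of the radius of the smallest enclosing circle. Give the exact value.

The minimum enclosing circle is determined by three boundary points: P_1, P_3, P_4.
Their circumcentre is (2, -2.5) with r² = 16.25.
The farthest remaining point P_2 is at distance² 7.25 ≤ 16.25.

16.25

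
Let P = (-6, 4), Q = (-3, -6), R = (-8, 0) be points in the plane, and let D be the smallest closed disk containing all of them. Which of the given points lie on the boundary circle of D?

P, Q

Side lengths²: PQ² = 109, PR² = 20, QR² = 61.
Since PQ² = 109 ≥ 61 + 20 = 81, the angle opposite PQ is not acute, so the smallest enclosing circle has PQ as diameter.
Centre = midpoint of PQ = (-4.5, -1), r² = 109/4 = 27.25.
The points at distance exactly r from the centre are P, Q — 2 points.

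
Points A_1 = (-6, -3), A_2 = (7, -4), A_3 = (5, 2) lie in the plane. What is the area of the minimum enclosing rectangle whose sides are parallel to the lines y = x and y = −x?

112

In coordinates u = x + y, v = x − y the rectangle is axis-aligned; the map (x,y)→(u,v) scales areas by 2.
u-values: -9, 3, 7; range = 7 − (-9) = 16.
v-values: -3, 11, 3; range = 11 − (-3) = 14.
Area = (16 × 14) / 2 = 112.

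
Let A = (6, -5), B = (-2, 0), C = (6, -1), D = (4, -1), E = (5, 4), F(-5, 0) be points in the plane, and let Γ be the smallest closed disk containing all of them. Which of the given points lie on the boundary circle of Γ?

A, E, F

The minimum enclosing circle is determined by three boundary points: A, E, F.
Their circumcentre is (56/47, -46/47) with r² = 86797/2209.
The farthest remaining point C is at distance² 51077/2209 ≤ 86797/2209.
The points at distance exactly r from the centre are A, E, F — 3 points.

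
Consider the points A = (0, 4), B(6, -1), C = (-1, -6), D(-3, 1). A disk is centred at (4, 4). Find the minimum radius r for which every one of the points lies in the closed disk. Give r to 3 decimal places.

The required radius is the distance from (4, 4) to the farthest point.
Squared distances: 16, 29, 125, 58.
Maximum is 125, attained at C.
r = √125 ≈ 11.180.

11.180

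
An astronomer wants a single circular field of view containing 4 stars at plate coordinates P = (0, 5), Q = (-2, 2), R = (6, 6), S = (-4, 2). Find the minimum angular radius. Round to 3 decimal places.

A smallest enclosing disk is always determined by at most three of the input points on its boundary.
The farthest pair is R–S with squared distance 116. The circle on this segment as diameter has centre (1, 4) and r² = 116/4 = 29.
Check P: distance² to centre = 2 ≤ 29, so it lies inside.
All remaining points lie in this disk, and no smaller disk contains both endpoints, so this is the minimum enclosing circle.
r = √29 ≈ 5.385.

5.385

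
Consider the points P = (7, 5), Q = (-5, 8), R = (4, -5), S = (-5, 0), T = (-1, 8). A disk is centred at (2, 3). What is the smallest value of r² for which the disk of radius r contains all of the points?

The required radius is the distance from (2, 3) to the farthest point.
Squared distances: 29, 74, 68, 58, 34.
Maximum is 74, attained at Q.

74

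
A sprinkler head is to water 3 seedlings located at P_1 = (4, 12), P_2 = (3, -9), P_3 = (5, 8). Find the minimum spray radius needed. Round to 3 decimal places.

Side lengths²: P_1P_2² = 442, P_1P_3² = 17, P_2P_3² = 293.
Since P_1P_2² = 442 ≥ 293 + 17 = 310, the angle opposite P_1P_2 is not acute, so the smallest enclosing circle has P_1P_2 as diameter.
Centre = midpoint of P_1P_2 = (3.5, 1.5), r² = 442/4 = 110.5.
r = √(110.5) ≈ 10.512.

10.512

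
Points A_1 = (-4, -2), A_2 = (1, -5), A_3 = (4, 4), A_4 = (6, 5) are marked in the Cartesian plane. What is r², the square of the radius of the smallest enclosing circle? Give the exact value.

A smallest enclosing disk is always determined by at most three of the input points on its boundary.
The minimum enclosing circle is determined by three boundary points: A_1, A_2, A_4.
Their circumcentre is (33/26, 29/26) with r² = 12665/338.
The farthest remaining point A_3 is at distance² 5333/338 ≤ 12665/338.

12665/338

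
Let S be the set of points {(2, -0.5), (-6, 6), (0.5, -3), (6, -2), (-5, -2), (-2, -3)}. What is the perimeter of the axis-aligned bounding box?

Width = max x − min x = 6 − (-6) = 12.
Height = max y − min y = 6 − (-3) = 9.
Perimeter = 2(12 + 9) = 42.

42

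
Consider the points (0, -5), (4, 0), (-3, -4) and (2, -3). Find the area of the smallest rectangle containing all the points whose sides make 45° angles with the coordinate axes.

In coordinates u = x + y, v = x − y the rectangle is axis-aligned; the map (x,y)→(u,v) scales areas by 2.
u-values: -5, 4, -7, -1; range = 4 − (-7) = 11.
v-values: 5, 4, 1, 5; range = 5 − 1 = 4.
Area = (11 × 4) / 2 = 22.

22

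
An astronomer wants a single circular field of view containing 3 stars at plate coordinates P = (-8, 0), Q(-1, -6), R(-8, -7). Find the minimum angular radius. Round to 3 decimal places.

4.657

Side lengths²: PQ² = 85, PR² = 49, QR² = 50.
Since PQ² = 85 < 50 + 49 = 99, the triangle is acute, so the smallest enclosing circle is the circumcircle.
Circumcentre = (-69/14, -3.5), r² = 2125/98.
r = √(2125/98) ≈ 4.657.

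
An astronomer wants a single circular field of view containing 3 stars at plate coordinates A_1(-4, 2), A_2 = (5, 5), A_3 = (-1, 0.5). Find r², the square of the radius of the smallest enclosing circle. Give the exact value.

22.5

Side lengths²: A_1A_2² = 90, A_1A_3² = 11.25, A_2A_3² = 56.25.
Since A_1A_2² = 90 ≥ 56.25 + 11.25 = 67.5, the angle opposite A_1A_2 is not acute, so the smallest enclosing circle has A_1A_2 as diameter.
Centre = midpoint of A_1A_2 = (0.5, 3.5), r² = 90/4 = 22.5.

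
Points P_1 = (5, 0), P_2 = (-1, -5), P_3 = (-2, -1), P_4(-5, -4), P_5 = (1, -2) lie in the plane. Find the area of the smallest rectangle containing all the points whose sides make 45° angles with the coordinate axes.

In coordinates u = x + y, v = x − y the rectangle is axis-aligned; the map (x,y)→(u,v) scales areas by 2.
u-values: 5, -6, -3, -9, -1; range = 5 − (-9) = 14.
v-values: 5, 4, -1, -1, 3; range = 5 − (-1) = 6.
Area = (14 × 6) / 2 = 42.

42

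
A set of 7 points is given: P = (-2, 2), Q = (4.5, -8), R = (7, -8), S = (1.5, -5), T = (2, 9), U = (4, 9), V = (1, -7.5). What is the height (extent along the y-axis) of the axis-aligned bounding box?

17

max y = 9, min y = -8, so height = 17.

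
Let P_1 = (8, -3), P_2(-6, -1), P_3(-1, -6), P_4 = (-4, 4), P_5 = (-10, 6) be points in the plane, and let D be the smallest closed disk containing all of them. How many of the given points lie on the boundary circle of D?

2

By Welzl's lemma the MEC is supported by two points (diametrically opposite) or three points (on a circumcircle).
The farthest pair is P_1–P_5 with squared distance 405. The circle on this segment as diameter has centre (-1, 1.5) and r² = 405/4 = 101.25.
Check P_2: distance² to centre = 31.25 ≤ 101.25, so it lies inside.
All remaining points lie in this disk, and no smaller disk contains both endpoints, so this is the minimum enclosing circle.
The points at distance exactly r from the centre are P_1, P_5 — 2 points.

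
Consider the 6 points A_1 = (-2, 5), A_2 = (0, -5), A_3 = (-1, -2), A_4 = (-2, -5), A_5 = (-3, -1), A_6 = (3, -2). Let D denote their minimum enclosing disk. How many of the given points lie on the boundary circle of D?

The minimum enclosing circle of a finite set is fixed by two of the points (as a diameter) or three (as a circumcircle).
The farthest pair is A_1–A_2 with squared distance 104. The circle on this segment as diameter has centre (-1, 0) and r² = 104/4 = 26.
Check A_3: distance² to centre = 4 ≤ 26, so it lies inside.
All remaining points lie in this disk, and no smaller disk contains both endpoints, so this is the minimum enclosing circle.
The points at distance exactly r from the centre are A_1, A_2, A_4 — 3 points.

3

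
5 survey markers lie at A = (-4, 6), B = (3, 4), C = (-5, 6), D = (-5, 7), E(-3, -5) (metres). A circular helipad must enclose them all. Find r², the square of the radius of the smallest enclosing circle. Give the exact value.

The minimum enclosing circle is determined by three boundary points: B, D, E.
Their circumcentre is (-2.6, 37/30) with r² = 35113/900.
The farthest remaining point C is at distance² 25633/900 ≤ 35113/900.

35113/900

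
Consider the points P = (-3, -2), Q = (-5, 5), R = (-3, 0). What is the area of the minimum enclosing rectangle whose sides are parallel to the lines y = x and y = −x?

In coordinates u = x + y, v = x − y the rectangle is axis-aligned; the map (x,y)→(u,v) scales areas by 2.
u-values: -5, 0, -3; range = 0 − (-5) = 5.
v-values: -1, -10, -3; range = -1 − (-10) = 9.
Area = (5 × 9) / 2 = 22.5.

22.5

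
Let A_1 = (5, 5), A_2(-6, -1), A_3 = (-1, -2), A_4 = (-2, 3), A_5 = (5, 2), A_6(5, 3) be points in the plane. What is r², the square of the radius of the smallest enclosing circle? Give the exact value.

39.25

A smallest enclosing disk is always determined by at most three of the input points on its boundary.
The farthest pair is A_1–A_2 with squared distance 157. The circle on this segment as diameter has centre (-0.5, 2) and r² = 157/4 = 39.25.
Check A_3: distance² to centre = 16.25 ≤ 39.25, so it lies inside.
All remaining points lie in this disk, and no smaller disk contains both endpoints, so this is the minimum enclosing circle.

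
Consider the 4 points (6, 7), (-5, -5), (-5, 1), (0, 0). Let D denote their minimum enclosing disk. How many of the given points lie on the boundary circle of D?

2

By Welzl's lemma the MEC is supported by two points (diametrically opposite) or three points (on a circumcircle).
The farthest pair is (6, 7)–(-5, -5) with squared distance 265. The circle on this segment as diameter has centre (0.5, 1) and r² = 265/4 = 66.25.
Check (-5, 1): distance² to centre = 30.25 ≤ 66.25, so it lies inside.
All remaining points lie in this disk, and no smaller disk contains both endpoints, so this is the minimum enclosing circle.
The points at distance exactly r from the centre are (6, 7), (-5, -5) — 2 points.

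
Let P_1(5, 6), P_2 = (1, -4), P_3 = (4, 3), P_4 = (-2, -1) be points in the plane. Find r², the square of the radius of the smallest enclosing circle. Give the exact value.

29

The minimum enclosing circle of a finite set is fixed by two of the points (as a diameter) or three (as a circumcircle).
The farthest pair is P_1–P_2 with squared distance 116. The circle on this segment as diameter has centre (3, 1) and r² = 116/4 = 29.
Check P_3: distance² to centre = 5 ≤ 29, so it lies inside.
All remaining points lie in this disk, and no smaller disk contains both endpoints, so this is the minimum enclosing circle.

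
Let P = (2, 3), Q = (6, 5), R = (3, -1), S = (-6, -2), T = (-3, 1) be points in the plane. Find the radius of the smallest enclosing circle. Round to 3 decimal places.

A smallest enclosing disk is always determined by at most three of the input points on its boundary.
The farthest pair is Q–S with squared distance 193. The circle on this segment as diameter has centre (0, 1.5) and r² = 193/4 = 48.25.
Check P: distance² to centre = 6.25 ≤ 48.25, so it lies inside.
All remaining points lie in this disk, and no smaller disk contains both endpoints, so this is the minimum enclosing circle.
r = √(48.25) ≈ 6.946.

6.946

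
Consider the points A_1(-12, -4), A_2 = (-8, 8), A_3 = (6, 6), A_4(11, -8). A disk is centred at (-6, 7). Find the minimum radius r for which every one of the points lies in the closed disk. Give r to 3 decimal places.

22.672

The required radius is the distance from (-6, 7) to the farthest point.
Squared distances: 157, 5, 145, 514.
Maximum is 514, attained at A_4.
r = √514 ≈ 22.672.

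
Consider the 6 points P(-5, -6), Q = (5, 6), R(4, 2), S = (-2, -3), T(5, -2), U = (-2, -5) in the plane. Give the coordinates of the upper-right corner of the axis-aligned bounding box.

x-range [-5, 5], y-range [-6, 6].
The upper-right corner is (5, 6).

(5, 6)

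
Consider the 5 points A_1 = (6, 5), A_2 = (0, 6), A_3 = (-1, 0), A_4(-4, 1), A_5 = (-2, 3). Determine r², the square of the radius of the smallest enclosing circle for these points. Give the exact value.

29

The minimum enclosing circle of a finite set is fixed by two of the points (as a diameter) or three (as a circumcircle).
The farthest pair is A_1–A_4 with squared distance 116. The circle on this segment as diameter has centre (1, 3) and r² = 116/4 = 29.
Check A_2: distance² to centre = 10 ≤ 29, so it lies inside.
All remaining points lie in this disk, and no smaller disk contains both endpoints, so this is the minimum enclosing circle.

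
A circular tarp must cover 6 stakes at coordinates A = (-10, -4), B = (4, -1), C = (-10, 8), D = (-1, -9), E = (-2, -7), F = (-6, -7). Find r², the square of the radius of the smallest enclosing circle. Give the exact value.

By Welzl's lemma the MEC is supported by two points (diametrically opposite) or three points (on a circumcircle).
The farthest pair is C–D with squared distance 370. The circle on this segment as diameter has centre (-5.5, -0.5) and r² = 370/4 = 92.5.
Check A: distance² to centre = 32.5 ≤ 92.5, so it lies inside.
All remaining points lie in this disk, and no smaller disk contains both endpoints, so this is the minimum enclosing circle.

92.5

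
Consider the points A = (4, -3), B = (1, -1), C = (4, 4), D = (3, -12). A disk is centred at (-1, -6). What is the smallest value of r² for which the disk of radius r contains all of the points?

The required radius is the distance from (-1, -6) to the farthest point.
Squared distances: 34, 29, 125, 52.
Maximum is 125, attained at C.

125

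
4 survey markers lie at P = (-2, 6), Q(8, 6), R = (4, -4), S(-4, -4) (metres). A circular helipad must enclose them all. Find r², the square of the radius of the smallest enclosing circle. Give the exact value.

A smallest enclosing disk is always determined by at most three of the input points on its boundary.
The farthest pair is Q–S with squared distance 244. The circle on this segment as diameter has centre (2, 1) and r² = 244/4 = 61.
Check P: distance² to centre = 41 ≤ 61, so it lies inside.
All remaining points lie in this disk, and no smaller disk contains both endpoints, so this is the minimum enclosing circle.

61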